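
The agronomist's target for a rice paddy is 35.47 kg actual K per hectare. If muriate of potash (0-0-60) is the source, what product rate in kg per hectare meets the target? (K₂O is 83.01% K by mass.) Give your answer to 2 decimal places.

As K₂O: 35.47 / 0.8301 = 42.7298 kg per hectare.
Product per hectare = 42.7298 / 60% = 71.2163 kg.

71.22 kg of product per hectare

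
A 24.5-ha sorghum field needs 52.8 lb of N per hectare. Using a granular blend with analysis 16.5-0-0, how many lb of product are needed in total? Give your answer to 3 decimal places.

7840.000 lb

Product per hectare = 52.8 / 16.5% = 320 lb.
Total product = 320 × 24.5 = 7840 lb.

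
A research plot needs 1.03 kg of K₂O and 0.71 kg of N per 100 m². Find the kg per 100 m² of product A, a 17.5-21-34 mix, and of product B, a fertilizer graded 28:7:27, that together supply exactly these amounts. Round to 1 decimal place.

2.0 kg product A, 1.3 kg product B

Per-100 m² balance (a = product A, b = product B):
K₂O: 0.34·a + 0.27·b = 1.03
N: 0.175·a + 0.28·b = 0.71
From row1: a = (1.03 − 0.27·b) / 0.34.
Into row2: 0.175·(1.03 − 0.27·b)/0.34 + 0.28·b = 0.71 → b = 1.27529, a = 2.01668.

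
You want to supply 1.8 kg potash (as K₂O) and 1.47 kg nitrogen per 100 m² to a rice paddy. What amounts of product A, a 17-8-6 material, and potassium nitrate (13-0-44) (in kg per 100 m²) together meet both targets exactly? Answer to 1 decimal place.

With a, b = kg per 100 m² of product A and potassium nitrate:
K₂O: 0.06·a + 0.44·b = 1.8
N: 0.17·a + 0.13·b = 1.47
From row1: a = (1.8 − 0.44·b) / 0.06.
Into row2: 0.17·(1.8 − 0.44·b)/0.06 + 0.13·b = 1.47 → b = 3.25075, a = 6.16119.

6.2 kg product A, 3.3 kg potassium nitrate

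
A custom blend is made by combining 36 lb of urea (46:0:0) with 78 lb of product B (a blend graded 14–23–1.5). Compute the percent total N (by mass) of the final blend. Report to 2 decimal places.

24.11% N

Total mass = 36 + 78 = 114 lb.
N mass = 46%×36 + 14%×78 = 27.48 lb.
% N = 27.48 / 114 = 24.1053%.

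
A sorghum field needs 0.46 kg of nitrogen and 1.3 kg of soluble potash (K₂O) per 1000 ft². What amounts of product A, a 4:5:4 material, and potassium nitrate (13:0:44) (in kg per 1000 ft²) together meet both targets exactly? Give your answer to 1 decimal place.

2.7 kg product A, 2.7 kg potassium nitrate

With a, b = kg per 1000 ft² of product A and potassium nitrate:
N: 0.04·a + 0.13·b = 0.46
K₂O: 0.04·a + 0.44·b = 1.3
Solving simultaneously: a = 2.69355, b = 2.70968.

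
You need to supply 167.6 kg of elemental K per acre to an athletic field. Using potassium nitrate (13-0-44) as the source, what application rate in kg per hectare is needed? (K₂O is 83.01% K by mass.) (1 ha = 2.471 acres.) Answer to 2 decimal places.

1133.87 kg of product per hectare

As K₂O: 167.6 / 0.8301 = 201.903 kg per acre.
Product per acre = 201.903 / 44% = 458.871 kg.
Convert to per hectare: 458.871 × 2.471 = 1133.871 kg.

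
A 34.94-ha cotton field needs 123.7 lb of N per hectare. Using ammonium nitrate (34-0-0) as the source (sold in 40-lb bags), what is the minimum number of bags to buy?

Product per hectare = 123.7 / 34% = 363.824 lb.
Total product = 363.824 × 34.94 = 12712 lb.
Bags = ⌈12712 / 40⌉ = 318.

318 bags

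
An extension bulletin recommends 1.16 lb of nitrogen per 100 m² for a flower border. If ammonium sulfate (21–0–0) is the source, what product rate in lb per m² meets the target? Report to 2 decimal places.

Product per 100 m² = 1.16 / 21% = 5.52381 lb.
Convert to per m²: 5.52381 × 0.01 = 0.0552381 lb.

0.06 lb of product per sq m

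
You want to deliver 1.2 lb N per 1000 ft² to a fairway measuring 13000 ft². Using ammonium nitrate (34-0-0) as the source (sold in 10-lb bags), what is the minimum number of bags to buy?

Product per 1000 ft² = 1.2 / 34% = 3.52941 lb.
Total product = 3.52941 × 13000 / 1000 = 45.8824 lb.
Bags = ⌈45.8824 / 10⌉ = 5.

5 bags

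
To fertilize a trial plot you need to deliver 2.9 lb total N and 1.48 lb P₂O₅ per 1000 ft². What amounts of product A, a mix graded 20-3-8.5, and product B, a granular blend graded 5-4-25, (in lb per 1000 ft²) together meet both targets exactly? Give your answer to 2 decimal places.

6.46 lb product A, 32.15 lb product B

With a, b = lb per 1000 ft² of product A and product B:
N: 0.2·a + 0.05·b = 2.9
P₂O₅: 0.03·a + 0.04·b = 1.48
Solving simultaneously: a = 6.46154, b = 32.1538.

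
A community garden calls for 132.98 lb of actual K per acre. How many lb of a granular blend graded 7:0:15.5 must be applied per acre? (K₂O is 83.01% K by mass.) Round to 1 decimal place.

As K₂O: 132.98 / 0.8301 = 160.198 lb per acre.
Product per acre = 160.198 / 15.5% = 1033.53 lb.

1033.5 lb of product per acre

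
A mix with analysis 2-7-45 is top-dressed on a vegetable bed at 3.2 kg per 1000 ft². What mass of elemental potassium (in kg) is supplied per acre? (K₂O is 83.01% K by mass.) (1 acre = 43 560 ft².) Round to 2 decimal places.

52.07 kg K per acre

K₂O per 1000 ft² = 3.2 × 45% = 1.44 kg.
Elemental K = 1.44 × 0.8301 = 1.19534 kg per 1000 ft².
Convert to per acre: 1.19534 × 43.56 = 52.0692 kg.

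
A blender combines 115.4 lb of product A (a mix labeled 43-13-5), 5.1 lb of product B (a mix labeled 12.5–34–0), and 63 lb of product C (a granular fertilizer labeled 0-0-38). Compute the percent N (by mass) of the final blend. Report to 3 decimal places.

27.389% N

Total mass = 115.4 + 5.1 + 63 = 183.5 lb.
N mass = 43%×115.4 + 12.5%×5.1 + 0%×63 = 50.2595 lb.
% N = 50.2595 / 183.5 = 27.3894%.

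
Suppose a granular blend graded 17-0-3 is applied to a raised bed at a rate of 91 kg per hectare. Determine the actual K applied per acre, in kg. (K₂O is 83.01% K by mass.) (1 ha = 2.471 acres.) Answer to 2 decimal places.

K₂O per hectare = 91 × 3% = 2.73 kg.
Elemental K = 2.73 × 0.8301 = 2.26617 kg per hectare.
Convert to per acre: 2.26617 × 0.404694 = 0.917108 kg.

0.92 kg K per acre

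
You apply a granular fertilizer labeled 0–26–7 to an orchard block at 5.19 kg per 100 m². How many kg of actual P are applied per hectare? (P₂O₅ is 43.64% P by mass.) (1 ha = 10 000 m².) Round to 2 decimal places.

P₂O₅ per 100 m² = 5.19 × 26% = 1.3494 kg.
Elemental P = 1.3494 × 0.4364 = 0.588878 kg per 100 m².
Convert to per hectare: 0.588878 × 100 = 58.8878 kg.

58.89 kg P per hectare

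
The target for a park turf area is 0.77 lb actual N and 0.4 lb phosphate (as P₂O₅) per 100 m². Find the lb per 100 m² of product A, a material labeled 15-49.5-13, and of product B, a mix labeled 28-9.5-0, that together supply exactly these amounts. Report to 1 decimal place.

0.3 lb product A, 2.6 lb product B

Let a = lb of product A, b = lb of product B (per 100 m²).
N: 0.15·a + 0.28·b = 0.77
P₂O₅: 0.495·a + 0.095·b = 0.4
Solving simultaneously: a = 0.312425, b = 2.58263.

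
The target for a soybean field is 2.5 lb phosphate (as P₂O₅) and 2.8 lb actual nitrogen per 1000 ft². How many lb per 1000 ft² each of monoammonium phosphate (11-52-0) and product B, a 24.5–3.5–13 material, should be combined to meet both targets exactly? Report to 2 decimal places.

Per-1000 ft² balance (a = monoammonium phosphate, b = product B):
P₂O₅: 0.52·a + 0.035·b = 2.5
N: 0.11·a + 0.245·b = 2.8
Eliminate a: (row1) − 0.52/0.11·(row2) → -1.12318·b = -10.7364, so b = 9.55888.
Back-substitute: a = (2.5 − 0.035·9.55888) / 0.52 = 4.16431.

4.16 lb monoammonium phosphate, 9.56 lb product B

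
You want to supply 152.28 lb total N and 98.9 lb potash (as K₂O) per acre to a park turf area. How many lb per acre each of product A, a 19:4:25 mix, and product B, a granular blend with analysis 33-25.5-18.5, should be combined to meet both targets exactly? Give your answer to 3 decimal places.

With a, b = lb per acre of product A and product B:
N: 0.19·a + 0.33·b = 152.28
K₂O: 0.25·a + 0.185·b = 98.9
Eliminate b: (row1) − 0.33/0.185·(row2) → -0.255946·a = -24.1362, so a = 94.30201.
Then b = (98.9 − 0.25·94.30201) / 0.185 = 407.15945.

94.302 lb product A, 407.159 lb product B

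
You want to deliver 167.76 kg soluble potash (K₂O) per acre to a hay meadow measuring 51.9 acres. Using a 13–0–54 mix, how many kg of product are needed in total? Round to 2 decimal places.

Product per acre = 167.76 / 54% = 310.667 kg.
Total product = 310.667 × 51.9 = 16123.6 kg.

16123.60 kg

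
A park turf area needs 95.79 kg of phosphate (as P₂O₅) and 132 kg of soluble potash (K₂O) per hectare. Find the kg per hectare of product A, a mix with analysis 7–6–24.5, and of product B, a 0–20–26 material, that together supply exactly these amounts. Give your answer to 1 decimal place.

With a, b = kg per hectare of product A and product B:
P₂O₅: 0.06·a + 0.2·b = 95.79
K₂O: 0.245·a + 0.26·b = 132
From row1: a = (95.79 − 0.2·b) / 0.06.
Into row2: 0.245·(95.79 − 0.2·b)/0.06 + 0.26·b = 132 → b = 465.525, a = 44.7485.

44.7 kg product A, 465.5 kg product B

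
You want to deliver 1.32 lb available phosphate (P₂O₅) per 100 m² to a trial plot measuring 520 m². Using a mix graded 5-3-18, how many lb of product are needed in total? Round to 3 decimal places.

228.800 lb

Product per 100 m² = 1.32 / 3% = 44 lb.
Total product = 44 × 520 / 100 = 228.8 lb.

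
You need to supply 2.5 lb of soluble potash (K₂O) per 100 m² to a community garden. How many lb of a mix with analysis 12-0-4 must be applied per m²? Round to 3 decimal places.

0.625 lb of product per sq m

Product per 100 m² = 2.5 / 4% = 62.5 lb.
Convert to per m²: 62.5 × 0.01 = 0.625 lb.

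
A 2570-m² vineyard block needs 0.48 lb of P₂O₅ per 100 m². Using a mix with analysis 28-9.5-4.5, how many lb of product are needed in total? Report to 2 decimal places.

Product per 100 m² = 0.48 / 9.5% = 5.05263 lb.
Total product = 5.05263 × 2570 / 100 = 129.853 lb.

129.85 lb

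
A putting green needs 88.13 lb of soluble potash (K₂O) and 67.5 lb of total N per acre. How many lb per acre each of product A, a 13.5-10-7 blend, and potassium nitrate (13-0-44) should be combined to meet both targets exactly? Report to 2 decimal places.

Let a = lb of product A, b = lb of potassium nitrate (per acre).
K₂O: 0.07·a + 0.44·b = 88.13
N: 0.135·a + 0.13·b = 67.5
Solving simultaneously: a = 362.686, b = 142.595.

362.69 lb product A, 142.60 lb potassium nitrate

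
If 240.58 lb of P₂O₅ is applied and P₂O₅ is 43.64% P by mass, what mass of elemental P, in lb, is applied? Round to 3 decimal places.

104.989 lb P

P = 240.58 × 0.4364 = 104.9891 lb.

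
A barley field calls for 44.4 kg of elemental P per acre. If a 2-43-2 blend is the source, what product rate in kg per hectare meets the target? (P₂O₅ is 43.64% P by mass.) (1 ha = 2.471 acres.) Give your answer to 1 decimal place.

584.7 kg of product per hectare

As P₂O₅: 44.4 / 0.4364 = 101.742 kg per acre.
Product per acre = 101.742 / 43% = 236.608 kg.
Convert to per hectare: 236.608 × 2.471 = 584.659 kg.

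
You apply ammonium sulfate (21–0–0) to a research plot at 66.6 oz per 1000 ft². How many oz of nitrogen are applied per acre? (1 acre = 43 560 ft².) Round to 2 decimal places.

609.23 oz N per acre

nitrogen per 1000 ft² = 66.6 × 21% = 13.986 oz.
Convert to per acre: 13.986 × 43.56 = 609.2302 oz.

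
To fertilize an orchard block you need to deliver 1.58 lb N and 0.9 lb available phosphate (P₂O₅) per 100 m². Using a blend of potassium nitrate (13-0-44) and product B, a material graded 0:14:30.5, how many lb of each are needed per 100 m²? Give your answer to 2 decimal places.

12.15 lb potassium nitrate, 6.43 lb product B

Let a = lb of potassium nitrate, b = lb of product B (per 100 m²).
N: 0.13·a + 0·b = 1.58
P₂O₅: 0·a + 0.14·b = 0.9
Solving simultaneously: a = 12.1538, b = 6.42857.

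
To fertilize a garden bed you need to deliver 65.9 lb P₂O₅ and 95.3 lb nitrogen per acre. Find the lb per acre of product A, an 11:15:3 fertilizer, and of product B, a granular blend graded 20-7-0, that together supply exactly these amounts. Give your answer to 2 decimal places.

291.88 lb product A, 315.96 lb product B

Per-acre balance (a = product A, b = product B):
P₂O₅: 0.15·a + 0.07·b = 65.9
N: 0.11·a + 0.2·b = 95.3
Eliminate a: (row1) − 0.15/0.11·(row2) → -0.202727·b = -64.0545, so b = 315.964.
Back-substitute: a = (65.9 − 0.07·315.964) / 0.15 = 291.883.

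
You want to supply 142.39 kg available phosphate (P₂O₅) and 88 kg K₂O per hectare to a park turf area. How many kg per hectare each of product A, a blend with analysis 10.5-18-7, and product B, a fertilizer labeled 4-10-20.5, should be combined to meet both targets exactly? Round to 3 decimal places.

681.938 kg product A, 196.411 kg product B

Per-hectare balance (a = product A, b = product B):
P₂O₅: 0.18·a + 0.1·b = 142.39
K₂O: 0.07·a + 0.205·b = 88
Solving simultaneously: a = 681.9381, b = 196.4114.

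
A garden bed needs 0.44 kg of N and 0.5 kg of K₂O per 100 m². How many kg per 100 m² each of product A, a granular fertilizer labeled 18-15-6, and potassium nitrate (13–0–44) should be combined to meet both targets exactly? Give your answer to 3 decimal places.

1.801 kg product A, 0.891 kg potassium nitrate

Per-100 m² balance (a = product A, b = potassium nitrate):
N: 0.18·a + 0.13·b = 0.44
K₂O: 0.06·a + 0.44·b = 0.5
Eliminate a: (row1) − 0.18/0.06·(row2) → -1.19·b = -1.06, so b = 0.890756.
Back-substitute: a = (0.44 − 0.13·0.890756) / 0.18 = 1.80112.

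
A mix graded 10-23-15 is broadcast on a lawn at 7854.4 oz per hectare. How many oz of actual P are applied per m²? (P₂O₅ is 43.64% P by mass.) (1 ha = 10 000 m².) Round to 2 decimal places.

P₂O₅ per hectare = 7854.4 × 23% = 1806.51 oz.
Elemental P = 1806.51 × 0.4364 = 788.362 oz per hectare.
Convert to per m²: 788.362 × 0.0001 = 0.0788362 oz.

0.08 oz P per sq m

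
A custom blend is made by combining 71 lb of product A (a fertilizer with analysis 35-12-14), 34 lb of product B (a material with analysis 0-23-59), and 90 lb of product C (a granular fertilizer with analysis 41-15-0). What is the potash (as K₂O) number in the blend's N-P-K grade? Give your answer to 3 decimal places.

15.385% K₂O

Total mass = 71 + 34 + 90 = 195 lb.
K₂O mass = 14%×71 + 59%×34 + 0%×90 = 30 lb.
% K₂O = 30 / 195 = 15.3846%.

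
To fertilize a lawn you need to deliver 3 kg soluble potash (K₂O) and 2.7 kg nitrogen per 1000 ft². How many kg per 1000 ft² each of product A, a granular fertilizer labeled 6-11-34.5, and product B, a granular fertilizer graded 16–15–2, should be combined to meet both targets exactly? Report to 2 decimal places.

7.89 kg product A, 13.92 kg product B

Let a = kg of product A, b = kg of product B (per 1000 ft²).
K₂O: 0.345·a + 0.02·b = 3
N: 0.06·a + 0.16·b = 2.7
Eliminate a: (row1) − 0.345/0.06·(row2) → -0.9·b = -12.525, so b = 13.9167.
Back-substitute: a = (3 − 0.02·13.9167) / 0.345 = 7.88889.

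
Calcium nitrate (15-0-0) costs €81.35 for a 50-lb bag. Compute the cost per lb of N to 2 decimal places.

N in bag = 50 × 15% = 7.5 lb.
Cost per lb N = €81.35 / 7.5 = €10.8467.

€10.85 per lb N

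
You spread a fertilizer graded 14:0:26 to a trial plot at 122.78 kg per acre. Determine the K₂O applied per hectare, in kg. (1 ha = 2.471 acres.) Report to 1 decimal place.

K₂O per acre = 122.78 × 26% = 31.9228 kg.
Convert to per hectare: 31.9228 × 2.471 = 78.8812 kg.

78.9 kg K₂O per hectare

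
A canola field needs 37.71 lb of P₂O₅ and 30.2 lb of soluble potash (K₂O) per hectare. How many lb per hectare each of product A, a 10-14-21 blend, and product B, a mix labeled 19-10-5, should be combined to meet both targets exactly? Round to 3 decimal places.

With a, b = lb per hectare of product A and product B:
P₂O₅: 0.14·a + 0.1·b = 37.71
K₂O: 0.21·a + 0.05·b = 30.2
Eliminate b: (row1) − 0.1/0.05·(row2) → -0.28·a = -22.69, so a = 81.0357.
Then b = (30.2 − 0.21·81.0357) / 0.05 = 263.65.

81.036 lb product A, 263.650 lb product B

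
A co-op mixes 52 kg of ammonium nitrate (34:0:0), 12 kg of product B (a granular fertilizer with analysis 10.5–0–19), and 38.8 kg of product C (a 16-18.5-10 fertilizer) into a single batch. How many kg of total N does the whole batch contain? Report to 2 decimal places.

25.15 kg N

N mass = 34%×52 + 10.5%×12 + 16%×38.8 = 25.148 kg.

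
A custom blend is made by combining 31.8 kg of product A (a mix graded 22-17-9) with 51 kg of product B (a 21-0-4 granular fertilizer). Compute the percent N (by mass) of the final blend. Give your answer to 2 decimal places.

Total mass = 31.8 + 51 = 82.8 kg.
N mass = 22%×31.8 + 21%×51 = 17.706 kg.
% N = 17.706 / 82.8 = 21.3841%.

21.38% N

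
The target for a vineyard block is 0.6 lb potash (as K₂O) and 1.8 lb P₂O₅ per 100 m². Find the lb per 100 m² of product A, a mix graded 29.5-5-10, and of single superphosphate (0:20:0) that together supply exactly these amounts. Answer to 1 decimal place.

Per-100 m² balance (a = product A, b = single superphosphate):
K₂O: 0.1·a + 0·b = 0.6
P₂O₅: 0.05·a + 0.2·b = 1.8
Solving simultaneously: a = 6, b = 7.5.

6.0 lb product A, 7.5 lb single superphosphate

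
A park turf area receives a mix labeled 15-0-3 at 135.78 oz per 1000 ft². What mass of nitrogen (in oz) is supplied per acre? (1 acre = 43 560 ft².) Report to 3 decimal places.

nitrogen per 1000 ft² = 135.78 × 15% = 20.367 oz.
Convert to per acre: 20.367 × 43.56 = 887.1865 oz.

887.187 oz N per acre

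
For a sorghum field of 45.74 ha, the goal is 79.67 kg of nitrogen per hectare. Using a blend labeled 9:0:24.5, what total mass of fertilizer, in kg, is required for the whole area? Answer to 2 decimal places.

40490.06 kg

Product per hectare = 79.67 / 9% = 885.222 kg.
Total product = 885.222 × 45.74 = 40490.064 kg.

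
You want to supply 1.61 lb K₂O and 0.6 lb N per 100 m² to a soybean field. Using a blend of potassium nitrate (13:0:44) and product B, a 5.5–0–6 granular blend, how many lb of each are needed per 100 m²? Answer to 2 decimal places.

Let a = lb of potassium nitrate, b = lb of product B (per 100 m²).
K₂O: 0.44·a + 0.06·b = 1.61
N: 0.13·a + 0.055·b = 0.6
Solving simultaneously: a = 3.20427, b = 3.33537.

3.20 lb potassium nitrate, 3.34 lb product B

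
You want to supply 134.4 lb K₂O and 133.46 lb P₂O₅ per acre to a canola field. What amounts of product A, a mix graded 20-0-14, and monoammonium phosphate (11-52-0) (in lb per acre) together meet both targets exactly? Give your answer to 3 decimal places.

Let a = lb of product A, b = lb of monoammonium phosphate (per acre).
K₂O: 0.14·a + 0·b = 134.4
P₂O₅: 0·a + 0.52·b = 133.46
Solving simultaneously: a = 960, b = 256.6538.

960.000 lb product A, 256.654 lb monoammonium phosphate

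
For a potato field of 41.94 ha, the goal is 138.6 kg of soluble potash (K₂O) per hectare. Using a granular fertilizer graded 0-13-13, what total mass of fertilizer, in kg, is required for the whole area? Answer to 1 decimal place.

Product per hectare = 138.6 / 13% = 1066.15 kg.
Total product = 1066.15 × 41.94 = 44714.49 kg.

44714.5 kg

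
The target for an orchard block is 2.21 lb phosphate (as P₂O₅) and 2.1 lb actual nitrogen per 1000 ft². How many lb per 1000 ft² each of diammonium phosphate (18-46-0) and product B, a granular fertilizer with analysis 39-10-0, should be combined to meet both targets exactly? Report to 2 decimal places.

4.04 lb diammonium phosphate, 3.52 lb product B

With a, b = lb per 1000 ft² of diammonium phosphate and product B:
P₂O₅: 0.46·a + 0.1·b = 2.21
N: 0.18·a + 0.39·b = 2.1
Eliminate b: (row1) − 0.1/0.39·(row2) → 0.413846·a = 1.67154, so a = 4.03903.
Then b = (2.1 − 0.18·4.03903) / 0.39 = 3.52045.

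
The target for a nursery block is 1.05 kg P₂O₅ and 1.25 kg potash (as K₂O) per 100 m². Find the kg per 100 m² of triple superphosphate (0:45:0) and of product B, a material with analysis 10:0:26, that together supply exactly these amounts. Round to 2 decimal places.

2.33 kg triple superphosphate, 4.81 kg product B

Per-100 m² balance (a = triple superphosphate, b = product B):
P₂O₅: 0.45·a + 0·b = 1.05
K₂O: 0·a + 0.26·b = 1.25
Solving simultaneously: a = 2.33333, b = 4.80769.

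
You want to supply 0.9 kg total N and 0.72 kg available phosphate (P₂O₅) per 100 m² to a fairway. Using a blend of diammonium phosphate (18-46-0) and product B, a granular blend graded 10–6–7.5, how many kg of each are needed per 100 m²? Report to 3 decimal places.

0.511 kg diammonium phosphate, 8.080 kg product B

With a, b = kg per 100 m² of diammonium phosphate and product B:
N: 0.18·a + 0.1·b = 0.9
P₂O₅: 0.46·a + 0.06·b = 0.72
Solving simultaneously: a = 0.511364, b = 8.07955.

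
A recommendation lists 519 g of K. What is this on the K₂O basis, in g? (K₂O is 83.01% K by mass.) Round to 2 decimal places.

625.23 g K₂O

K₂O = 519 / 0.8301 = 625.226 g.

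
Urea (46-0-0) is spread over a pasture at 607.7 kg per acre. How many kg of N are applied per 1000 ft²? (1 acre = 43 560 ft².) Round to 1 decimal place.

nitrogen per acre = 607.7 × 46% = 279.542 kg.
Convert to per 1000 ft²: 279.542 × 0.0229568 = 6.4174 kg.

6.4 kg N per thousand sq ft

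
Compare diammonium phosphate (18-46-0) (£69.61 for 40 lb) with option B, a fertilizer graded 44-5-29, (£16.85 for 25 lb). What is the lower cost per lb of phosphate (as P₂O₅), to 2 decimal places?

diammonium phosphate: P₂O₅ per bag = 40 × 46% = 18.4 lb; cost = 69.61 / 18.4 = £3.7832/lb P₂O₅.
option B: P₂O₅ per bag = 25 × 5% = 1.25 lb; cost = 16.85 / 1.25 = £13.4800/lb P₂O₅.
diammonium phosphate is cheaper.

£3.78 per lb P₂O₅ (diammonium phosphate)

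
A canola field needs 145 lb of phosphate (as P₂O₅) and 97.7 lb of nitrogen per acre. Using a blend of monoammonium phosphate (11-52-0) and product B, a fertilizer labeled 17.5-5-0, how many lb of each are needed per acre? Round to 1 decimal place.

Let a = lb of monoammonium phosphate, b = lb of product B (per acre).
P₂O₅: 0.52·a + 0.05·b = 145
N: 0.11·a + 0.175·b = 97.7
Eliminate b: (row1) − 0.05/0.175·(row2) → 0.488571·a = 117.086, so a = 239.649.
Then b = (97.7 − 0.11·239.649) / 0.175 = 407.649.

239.6 lb monoammonium phosphate, 407.6 lb product B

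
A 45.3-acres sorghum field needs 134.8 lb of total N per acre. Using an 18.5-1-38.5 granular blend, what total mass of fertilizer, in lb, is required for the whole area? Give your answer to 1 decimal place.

33007.8 lb

Product per acre = 134.8 / 18.5% = 728.649 lb.
Total product = 728.649 × 45.3 = 33007.78 lb.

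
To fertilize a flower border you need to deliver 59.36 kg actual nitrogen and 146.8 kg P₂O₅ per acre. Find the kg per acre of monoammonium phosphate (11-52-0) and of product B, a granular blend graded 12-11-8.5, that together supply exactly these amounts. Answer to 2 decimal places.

220.41 kg monoammonium phosphate, 292.63 kg product B

Let a = kg of monoammonium phosphate, b = kg of product B (per acre).
N: 0.11·a + 0.12·b = 59.36
P₂O₅: 0.52·a + 0.11·b = 146.8
From row1: a = (59.36 − 0.12·b) / 0.11.
Into row2: 0.52·(59.36 − 0.12·b)/0.11 + 0.11·b = 146.8 → b = 292.628, a = 220.406.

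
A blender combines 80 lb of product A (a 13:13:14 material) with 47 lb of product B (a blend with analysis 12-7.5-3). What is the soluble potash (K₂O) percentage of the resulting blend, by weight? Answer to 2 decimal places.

Total mass = 80 + 47 = 127 lb.
K₂O mass = 14%×80 + 3%×47 = 12.61 lb.
% K₂O = 12.61 / 127 = 9.92913%.

9.93% K₂O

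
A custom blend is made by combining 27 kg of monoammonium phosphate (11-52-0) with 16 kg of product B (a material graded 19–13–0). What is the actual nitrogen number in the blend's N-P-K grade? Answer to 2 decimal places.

13.98% N

Total mass = 27 + 16 = 43 kg.
N mass = 11%×27 + 19%×16 = 6.01 kg.
% N = 6.01 / 43 = 13.9767%.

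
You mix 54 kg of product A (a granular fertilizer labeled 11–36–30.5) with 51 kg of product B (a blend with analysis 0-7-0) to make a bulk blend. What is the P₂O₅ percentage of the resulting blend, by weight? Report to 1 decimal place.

21.9% P₂O₅

Total mass = 54 + 51 = 105 kg.
P₂O₅ mass = 36%×54 + 7%×51 = 23.01 kg.
% P₂O₅ = 23.01 / 105 = 21.9143%.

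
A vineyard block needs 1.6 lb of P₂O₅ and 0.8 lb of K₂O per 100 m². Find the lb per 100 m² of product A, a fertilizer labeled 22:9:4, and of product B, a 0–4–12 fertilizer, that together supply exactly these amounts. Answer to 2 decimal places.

17.39 lb product A, 0.87 lb product B

With a, b = lb per 100 m² of product A and product B:
P₂O₅: 0.09·a + 0.04·b = 1.6
K₂O: 0.04·a + 0.12·b = 0.8
From row1: a = (1.6 − 0.04·b) / 0.09.
Into row2: 0.04·(1.6 − 0.04·b)/0.09 + 0.12·b = 0.8 → b = 0.869565, a = 17.3913.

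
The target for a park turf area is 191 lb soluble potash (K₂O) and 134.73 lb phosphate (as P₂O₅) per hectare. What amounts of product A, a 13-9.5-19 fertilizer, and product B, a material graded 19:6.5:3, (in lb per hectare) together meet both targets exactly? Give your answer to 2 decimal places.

881.38 lb product A, 784.60 lb product B

Per-hectare balance (a = product A, b = product B):
K₂O: 0.19·a + 0.03·b = 191
P₂O₅: 0.095·a + 0.065·b = 134.73
Solving simultaneously: a = 881.379, b = 784.6.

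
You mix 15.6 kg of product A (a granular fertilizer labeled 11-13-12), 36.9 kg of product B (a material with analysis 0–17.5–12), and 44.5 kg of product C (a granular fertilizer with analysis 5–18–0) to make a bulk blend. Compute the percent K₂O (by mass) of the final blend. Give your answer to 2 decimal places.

Total mass = 15.6 + 36.9 + 44.5 = 97 kg.
K₂O mass = 12%×15.6 + 12%×36.9 + 0%×44.5 = 6.3 kg.
% K₂O = 6.3 / 97 = 6.49485%.

6.49% K₂O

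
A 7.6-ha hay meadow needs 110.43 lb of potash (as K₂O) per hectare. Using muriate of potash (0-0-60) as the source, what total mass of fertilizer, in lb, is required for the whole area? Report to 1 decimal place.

1398.8 lb

Product per hectare = 110.43 / 60% = 184.05 lb.
Total product = 184.05 × 7.6 = 1398.78 lb.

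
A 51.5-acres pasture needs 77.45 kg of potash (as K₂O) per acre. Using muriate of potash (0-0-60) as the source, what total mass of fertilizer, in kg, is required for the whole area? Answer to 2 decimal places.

Product per acre = 77.45 / 60% = 129.083 kg.
Total product = 129.083 × 51.5 = 6647.792 kg.

6647.79 kg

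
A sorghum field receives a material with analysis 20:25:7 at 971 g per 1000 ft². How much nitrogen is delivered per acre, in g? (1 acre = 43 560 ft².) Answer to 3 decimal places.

nitrogen per 1000 ft² = 971 × 20% = 194.2 g.
Convert to per acre: 194.2 × 43.56 = 8459.352 g.

8459.352 g N per acre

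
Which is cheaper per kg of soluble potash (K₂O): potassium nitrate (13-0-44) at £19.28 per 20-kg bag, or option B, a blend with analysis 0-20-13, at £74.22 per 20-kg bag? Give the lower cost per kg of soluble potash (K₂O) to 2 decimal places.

£2.19 per kg K₂O (potassium nitrate)

potassium nitrate: K₂O per bag = 20 × 44% = 8.8 kg; cost = 19.28 / 8.8 = £2.1909/kg K₂O.
option B: K₂O per bag = 20 × 13% = 2.6 kg; cost = 74.22 / 2.6 = £28.5462/kg K₂O.
potassium nitrate is cheaper.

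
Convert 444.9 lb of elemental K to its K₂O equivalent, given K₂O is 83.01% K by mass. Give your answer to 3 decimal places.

535.960 lb K₂O

K₂O = 444.9 / 0.8301 = 535.9595 lb.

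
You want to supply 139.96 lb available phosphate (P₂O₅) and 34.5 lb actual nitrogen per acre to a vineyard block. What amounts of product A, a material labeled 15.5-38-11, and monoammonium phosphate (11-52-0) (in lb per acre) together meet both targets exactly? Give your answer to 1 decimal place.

65.6 lb product A, 221.2 lb monoammonium phosphate

With a, b = lb per acre of product A and monoammonium phosphate:
P₂O₅: 0.38·a + 0.52·b = 139.96
N: 0.155·a + 0.11·b = 34.5
Solving simultaneously: a = 65.5773, b = 221.232.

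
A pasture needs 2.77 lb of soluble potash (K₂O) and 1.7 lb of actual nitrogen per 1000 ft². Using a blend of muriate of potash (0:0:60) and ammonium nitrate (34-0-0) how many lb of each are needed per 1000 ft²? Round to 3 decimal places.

4.617 lb muriate of potash, 5.000 lb ammonium nitrate

Let a = lb of muriate of potash, b = lb of ammonium nitrate (per 1000 ft²).
K₂O: 0.6·a + 0·b = 2.77
N: 0·a + 0.34·b = 1.7
Solving simultaneously: a = 4.61667, b = 5.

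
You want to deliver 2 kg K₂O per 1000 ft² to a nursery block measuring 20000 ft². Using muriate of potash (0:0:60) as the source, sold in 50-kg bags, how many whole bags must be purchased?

Product per 1000 ft² = 2 / 60% = 3.33333 kg.
Total product = 3.33333 × 20000 / 1000 = 66.6667 kg.
Bags = ⌈66.6667 / 50⌉ = 2.

2 bags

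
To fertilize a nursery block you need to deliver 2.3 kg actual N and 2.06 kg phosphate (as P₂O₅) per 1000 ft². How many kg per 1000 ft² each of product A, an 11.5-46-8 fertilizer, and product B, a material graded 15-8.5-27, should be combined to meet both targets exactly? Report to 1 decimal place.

1.9 kg product A, 13.9 kg product B

With a, b = kg per 1000 ft² of product A and product B:
N: 0.115·a + 0.15·b = 2.3
P₂O₅: 0.46·a + 0.085·b = 2.06
Eliminate b: (row1) − 0.15/0.085·(row2) → -0.696765·a = -1.33529, so a = 1.91642.
Then b = (2.06 − 0.46·1.91642) / 0.085 = 13.8641.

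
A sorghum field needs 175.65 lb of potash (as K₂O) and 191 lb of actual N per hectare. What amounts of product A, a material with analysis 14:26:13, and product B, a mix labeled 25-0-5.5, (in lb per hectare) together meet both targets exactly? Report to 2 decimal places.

1347.08 lb product A, 9.64 lb product B

Per-hectare balance (a = product A, b = product B):
K₂O: 0.13·a + 0.055·b = 175.65
N: 0.14·a + 0.25·b = 191
Eliminate a: (row1) − 0.13/0.14·(row2) → -0.177143·b = -1.70714, so b = 9.6371.
Back-substitute: a = (175.65 − 0.055·9.6371) / 0.13 = 1347.077.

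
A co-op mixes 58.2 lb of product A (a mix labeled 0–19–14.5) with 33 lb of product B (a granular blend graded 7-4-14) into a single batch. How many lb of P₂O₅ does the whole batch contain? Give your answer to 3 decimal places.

12.378 lb P₂O₅

P₂O₅ mass = 19%×58.2 + 4%×33 = 12.378 lb.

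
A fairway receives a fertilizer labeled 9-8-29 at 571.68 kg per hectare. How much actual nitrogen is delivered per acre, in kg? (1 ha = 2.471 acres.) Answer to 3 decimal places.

nitrogen per hectare = 571.68 × 9% = 51.4512 kg.
Convert to per acre: 51.4512 × 0.404694 = 20.82202 kg.

20.822 kg N per acre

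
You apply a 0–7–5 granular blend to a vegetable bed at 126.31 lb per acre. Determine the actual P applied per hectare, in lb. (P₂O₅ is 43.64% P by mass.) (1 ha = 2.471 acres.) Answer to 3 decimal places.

9.534 lb P per hectare

P₂O₅ per acre = 126.31 × 7% = 8.8417 lb.
Elemental P = 8.8417 × 0.4364 = 3.85852 lb per acre.
Convert to per hectare: 3.85852 × 2.471 = 9.5344 lb.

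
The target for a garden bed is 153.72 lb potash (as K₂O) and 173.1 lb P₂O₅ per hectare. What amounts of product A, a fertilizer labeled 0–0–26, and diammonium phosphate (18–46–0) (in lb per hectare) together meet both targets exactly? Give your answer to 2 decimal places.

591.23 lb product A, 376.30 lb diammonium phosphate

With a, b = lb per hectare of product A and diammonium phosphate:
K₂O: 0.26·a + 0·b = 153.72
P₂O₅: 0·a + 0.46·b = 173.1
Solving simultaneously: a = 591.231, b = 376.304.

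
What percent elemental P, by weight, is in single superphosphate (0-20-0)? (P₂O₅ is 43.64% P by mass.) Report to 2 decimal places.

%P = 20 × 0.4364 = 8.728%.

8.73% P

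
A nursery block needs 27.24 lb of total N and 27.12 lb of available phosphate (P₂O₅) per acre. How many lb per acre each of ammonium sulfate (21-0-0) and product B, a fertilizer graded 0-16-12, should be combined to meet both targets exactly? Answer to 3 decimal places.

Per-acre balance (a = ammonium sulfate, b = product B):
N: 0.21·a + 0·b = 27.24
P₂O₅: 0·a + 0.16·b = 27.12
Solving simultaneously: a = 129.7143, b = 169.5.

129.714 lb ammonium sulfate, 169.500 lb product B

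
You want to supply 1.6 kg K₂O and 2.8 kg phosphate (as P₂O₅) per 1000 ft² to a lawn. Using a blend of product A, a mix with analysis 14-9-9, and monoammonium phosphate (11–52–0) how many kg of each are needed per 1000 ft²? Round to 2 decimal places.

Let a = kg of product A, b = kg of monoammonium phosphate (per 1000 ft²).
K₂O: 0.09·a + 0·b = 1.6
P₂O₅: 0.09·a + 0.52·b = 2.8
From row1: a = (1.6 − 0·b) / 0.09.
Into row2: 0.09·(1.6 − 0·b)/0.09 + 0.52·b = 2.8 → b = 2.30769, a = 17.7778.

17.78 kg product A, 2.31 kg monoammonium phosphate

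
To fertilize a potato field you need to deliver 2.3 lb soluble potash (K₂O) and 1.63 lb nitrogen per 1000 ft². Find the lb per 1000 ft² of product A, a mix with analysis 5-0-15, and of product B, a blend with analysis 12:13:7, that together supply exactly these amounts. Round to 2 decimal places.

Let a = lb of product A, b = lb of product B (per 1000 ft²).
K₂O: 0.15·a + 0.07·b = 2.3
N: 0.05·a + 0.12·b = 1.63
Solving simultaneously: a = 11.1655, b = 8.93103.

11.17 lb product A, 8.93 lb product B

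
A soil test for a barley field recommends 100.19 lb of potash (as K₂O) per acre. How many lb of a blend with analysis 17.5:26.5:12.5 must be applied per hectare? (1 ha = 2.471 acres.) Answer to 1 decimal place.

Product per acre = 100.19 / 12.5% = 801.52 lb.
Convert to per hectare: 801.52 × 2.471 = 1980.56 lb.

1980.6 lb of product per hectare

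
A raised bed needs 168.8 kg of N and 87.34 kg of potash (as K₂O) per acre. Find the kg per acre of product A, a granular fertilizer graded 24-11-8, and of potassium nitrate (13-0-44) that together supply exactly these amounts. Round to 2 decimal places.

660.90 kg product A, 78.34 kg potassium nitrate

Per-acre balance (a = product A, b = potassium nitrate):
N: 0.24·a + 0.13·b = 168.8
K₂O: 0.08·a + 0.44·b = 87.34
From row1: a = (168.8 − 0.13·b) / 0.24.
Into row2: 0.08·(168.8 − 0.13·b)/0.24 + 0.44·b = 87.34 → b = 78.3361, a = 660.901.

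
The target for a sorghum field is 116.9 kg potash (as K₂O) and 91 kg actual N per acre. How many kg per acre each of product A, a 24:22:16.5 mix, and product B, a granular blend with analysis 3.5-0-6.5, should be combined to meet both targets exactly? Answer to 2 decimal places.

Let a = kg of product A, b = kg of product B (per acre).
K₂O: 0.165·a + 0.065·b = 116.9
N: 0.24·a + 0.035·b = 91
Solving simultaneously: a = 185.598, b = 1327.328.

185.60 kg product A, 1327.33 kg product B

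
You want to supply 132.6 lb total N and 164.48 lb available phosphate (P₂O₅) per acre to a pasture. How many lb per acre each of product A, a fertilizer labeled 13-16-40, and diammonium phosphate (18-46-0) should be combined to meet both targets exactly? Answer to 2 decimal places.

Let a = lb of product A, b = lb of diammonium phosphate (per acre).
N: 0.13·a + 0.18·b = 132.6
P₂O₅: 0.16·a + 0.46·b = 164.48
From row1: a = (132.6 − 0.18·b) / 0.13.
Into row2: 0.16·(132.6 − 0.18·b)/0.13 + 0.46·b = 164.48 → b = 5.36774, a = 1012.568.

1012.57 lb product A, 5.37 lb diammonium phosphate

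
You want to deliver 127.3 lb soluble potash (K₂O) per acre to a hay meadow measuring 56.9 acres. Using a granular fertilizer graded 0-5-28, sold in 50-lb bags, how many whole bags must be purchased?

Product per acre = 127.3 / 28% = 454.643 lb.
Total product = 454.643 × 56.9 = 25869.2 lb.
Bags = ⌈25869.2 / 50⌉ = 518.

518 bags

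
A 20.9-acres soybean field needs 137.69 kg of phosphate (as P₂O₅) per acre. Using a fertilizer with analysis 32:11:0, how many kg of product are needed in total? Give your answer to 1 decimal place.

26161.1 kg

Product per acre = 137.69 / 11% = 1251.73 kg.
Total product = 1251.73 × 20.9 = 26161.1 kg.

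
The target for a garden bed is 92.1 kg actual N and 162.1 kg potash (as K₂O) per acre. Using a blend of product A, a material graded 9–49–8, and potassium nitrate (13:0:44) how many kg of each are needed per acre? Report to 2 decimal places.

With a, b = kg per acre of product A and potassium nitrate:
N: 0.09·a + 0.13·b = 92.1
K₂O: 0.08·a + 0.44·b = 162.1
Solving simultaneously: a = 666.1301, b = 247.2945.

666.13 kg product A, 247.29 kg potassium nitrate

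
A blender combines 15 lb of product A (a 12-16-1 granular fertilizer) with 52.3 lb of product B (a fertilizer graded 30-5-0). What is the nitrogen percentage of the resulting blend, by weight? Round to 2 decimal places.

25.99% N

Total mass = 15 + 52.3 = 67.3 lb.
N mass = 12%×15 + 30%×52.3 = 17.49 lb.
% N = 17.49 / 67.3 = 25.9881%.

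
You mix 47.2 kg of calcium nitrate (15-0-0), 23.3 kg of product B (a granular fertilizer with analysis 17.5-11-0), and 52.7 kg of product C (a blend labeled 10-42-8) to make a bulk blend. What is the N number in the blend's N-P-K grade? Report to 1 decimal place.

13.3% N

Total mass = 47.2 + 23.3 + 52.7 = 123.2 kg.
N mass = 15%×47.2 + 17.5%×23.3 + 10%×52.7 = 16.4275 kg.
% N = 16.4275 / 123.2 = 13.334%.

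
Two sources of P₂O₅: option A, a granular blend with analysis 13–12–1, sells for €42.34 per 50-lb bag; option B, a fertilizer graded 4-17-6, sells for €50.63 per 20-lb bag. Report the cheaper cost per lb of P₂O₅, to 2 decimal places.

option A: P₂O₅ per bag = 50 × 12% = 6 lb; cost = 42.34 / 6 = €7.0567/lb P₂O₅.
option B: P₂O₅ per bag = 20 × 17% = 3.4 lb; cost = 50.63 / 3.4 = €14.8912/lb P₂O₅.
option A is cheaper.

€7.06 per lb P₂O₅ (option A)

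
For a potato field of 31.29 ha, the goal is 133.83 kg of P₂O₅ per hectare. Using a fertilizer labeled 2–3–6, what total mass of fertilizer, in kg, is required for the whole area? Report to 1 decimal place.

Product per hectare = 133.83 / 3% = 4461 kg.
Total product = 4461 × 31.29 = 139584.69 kg.

139584.7 kg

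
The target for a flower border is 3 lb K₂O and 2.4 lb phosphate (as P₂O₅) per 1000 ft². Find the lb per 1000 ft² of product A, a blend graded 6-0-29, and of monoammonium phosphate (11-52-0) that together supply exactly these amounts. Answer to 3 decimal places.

With a, b = lb per 1000 ft² of product A and monoammonium phosphate:
K₂O: 0.29·a + 0·b = 3
P₂O₅: 0·a + 0.52·b = 2.4
Solving simultaneously: a = 10.3448, b = 4.61538.

10.345 lb product A, 4.615 lb monoammonium phosphate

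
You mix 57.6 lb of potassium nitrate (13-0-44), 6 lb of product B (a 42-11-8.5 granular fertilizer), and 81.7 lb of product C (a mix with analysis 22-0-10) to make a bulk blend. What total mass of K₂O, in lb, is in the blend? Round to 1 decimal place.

34.0 lb K₂O

K₂O mass = 44%×57.6 + 8.5%×6 + 10%×81.7 = 34.024 lb.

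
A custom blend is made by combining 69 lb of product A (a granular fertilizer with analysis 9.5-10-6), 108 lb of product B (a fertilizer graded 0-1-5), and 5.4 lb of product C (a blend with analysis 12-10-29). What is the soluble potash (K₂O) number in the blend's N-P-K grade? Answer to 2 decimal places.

Total mass = 69 + 108 + 5.4 = 182.4 lb.
K₂O mass = 6%×69 + 5%×108 + 29%×5.4 = 11.106 lb.
% K₂O = 11.106 / 182.4 = 6.08882%.

6.09% K₂O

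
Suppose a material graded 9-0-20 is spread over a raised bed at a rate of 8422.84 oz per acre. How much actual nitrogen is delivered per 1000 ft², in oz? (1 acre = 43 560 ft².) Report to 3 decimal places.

nitrogen per acre = 8422.84 × 9% = 758.056 oz.
Convert to per 1000 ft²: 758.056 × 0.0229568 = 17.4026 oz.

17.403 oz N per thousand sq ft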